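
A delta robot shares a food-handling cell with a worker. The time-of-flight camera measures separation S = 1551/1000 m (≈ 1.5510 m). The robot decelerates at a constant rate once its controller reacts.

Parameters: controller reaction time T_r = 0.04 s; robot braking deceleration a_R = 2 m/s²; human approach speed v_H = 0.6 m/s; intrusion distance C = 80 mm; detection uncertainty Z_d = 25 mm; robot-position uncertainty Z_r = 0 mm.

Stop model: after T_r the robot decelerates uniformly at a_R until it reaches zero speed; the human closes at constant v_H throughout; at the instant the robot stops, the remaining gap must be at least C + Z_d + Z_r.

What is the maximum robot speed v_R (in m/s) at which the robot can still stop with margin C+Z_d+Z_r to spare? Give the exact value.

collect terms ⇒ (1/4)·v_R² + (17/50)·v_R + (-711/500) = 0
  disc = (17/50)² − 4·(1/4)·(-711/500) = 961/625 ; √disc = 31/25
  v_R = (−(17/50) + 31/25) / (2·(1/4)) = 9/5 m/s
check:
stop time T_s = (9/5)/2 = 0.9000 s
robot covers v_R·T_r = 1.8000·0.0400 = 0.0720 m before braking
robot under decel: 1.8000²/(2·2.0000) = 0.8100 m
human closes 0.6000·0.9400 = 0.5640 m
margins: 0.0800+0.0250+0.0000 = 0.1050 m
sum ≈ 0.0720+0.8100+0.5640+0.1050 ≈ 1.5510 m = S ✓

v_R_max = 9/5 m/s = 1.8000 m/s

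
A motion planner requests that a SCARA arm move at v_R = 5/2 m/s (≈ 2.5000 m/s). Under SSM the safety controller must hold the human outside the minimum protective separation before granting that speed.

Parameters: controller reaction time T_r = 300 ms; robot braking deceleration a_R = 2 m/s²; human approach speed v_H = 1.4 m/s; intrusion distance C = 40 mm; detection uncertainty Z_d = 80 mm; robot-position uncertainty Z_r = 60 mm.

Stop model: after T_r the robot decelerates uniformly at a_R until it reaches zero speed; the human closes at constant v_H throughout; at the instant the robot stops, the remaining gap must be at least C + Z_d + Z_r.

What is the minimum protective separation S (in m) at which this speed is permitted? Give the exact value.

S_min = 373/80 m = 4.6625 m

braking lasts T_s = (5/2)/2 = 1.2500 s
reaction-phase robot travel = 2.5000·0.3000 = 0.7500 m
robot under decel: 2.5000²/(2·2.0000) = 1.5625 m
person approaches 1.4000·(0.3000+1.2500) = 2.1700 m
C+Z_d+Z_r = 0.0400+0.0800+0.0600 = 0.1800 m
S_min ≈ 0.7500+1.5625+2.1700+0.1800  ⇒  S_min = 373/80 m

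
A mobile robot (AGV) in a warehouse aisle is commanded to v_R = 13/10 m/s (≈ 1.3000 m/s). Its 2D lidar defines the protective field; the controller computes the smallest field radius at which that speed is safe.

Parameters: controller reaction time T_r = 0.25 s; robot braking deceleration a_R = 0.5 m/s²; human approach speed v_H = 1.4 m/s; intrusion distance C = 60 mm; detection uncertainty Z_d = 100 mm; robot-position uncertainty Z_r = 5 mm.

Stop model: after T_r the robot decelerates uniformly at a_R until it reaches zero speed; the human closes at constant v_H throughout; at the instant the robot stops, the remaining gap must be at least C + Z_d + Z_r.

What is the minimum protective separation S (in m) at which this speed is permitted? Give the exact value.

T_s = v_R/a_R = (13/10)/(1/2) = 2.6000 s
reaction-phase robot travel = 1.3000·0.2500 = 0.3250 m
robot under decel: 1.3000²/(2·0.5000) = 1.6900 m
human closes 1.4000·2.8500 = 3.9900 m
C+Z_d+Z_r = 0.0600+0.1000+0.0050 = 0.1650 m
S_min ≈ 0.3250+1.6900+3.9900+0.1650  ⇒  S_min = 617/100 m

S_min = 617/100 m = 6.1700 m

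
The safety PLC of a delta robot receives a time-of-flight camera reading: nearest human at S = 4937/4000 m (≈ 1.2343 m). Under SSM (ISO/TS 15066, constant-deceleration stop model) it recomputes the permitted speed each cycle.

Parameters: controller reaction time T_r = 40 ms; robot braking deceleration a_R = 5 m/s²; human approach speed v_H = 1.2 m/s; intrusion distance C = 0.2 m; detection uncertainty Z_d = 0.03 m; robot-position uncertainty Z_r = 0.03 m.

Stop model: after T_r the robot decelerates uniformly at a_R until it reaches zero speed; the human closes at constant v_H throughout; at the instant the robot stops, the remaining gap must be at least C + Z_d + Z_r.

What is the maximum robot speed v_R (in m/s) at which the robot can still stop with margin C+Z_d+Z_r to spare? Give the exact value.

v_R_max = 39/20 m/s = 1.9500 m/s

at the boundary: (1/10)·v² + (7/25)·v + (-741/800) = 0
  disc = (7/25)² − 4·(1/10)·(-741/800) = 4489/10000 ; √disc = 67/100
  v_R = (−(7/25) + 67/100) / (2·(1/10)) = 39/20 m/s
check:
T_s = v_R/a_R = (39/20)/5 = 0.3900 s
robot covers v_R·T_r = 1.9500·0.0400 = 0.0780 m before braking
robot covers 1.9500·0.3900 − ½·5.0000·0.3900² = 0.3802 m while stopping
person approaches 1.2000·(0.0400+0.3900) = 0.5160 m
margins: 0.2000+0.0300+0.0300 = 0.2600 m
sum ≈ 0.0780+0.3802+0.5160+0.2600 ≈ 1.2343 m = S ✓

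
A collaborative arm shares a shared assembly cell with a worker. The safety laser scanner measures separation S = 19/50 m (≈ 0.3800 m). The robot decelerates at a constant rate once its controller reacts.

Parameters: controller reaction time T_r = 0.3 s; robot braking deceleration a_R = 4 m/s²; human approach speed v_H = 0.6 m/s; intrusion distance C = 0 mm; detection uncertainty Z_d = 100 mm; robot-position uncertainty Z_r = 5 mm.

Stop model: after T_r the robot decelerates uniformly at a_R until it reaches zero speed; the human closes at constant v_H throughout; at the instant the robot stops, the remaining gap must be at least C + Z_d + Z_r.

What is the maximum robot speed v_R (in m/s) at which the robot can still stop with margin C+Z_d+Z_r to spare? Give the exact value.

v_R_max = 1/5 m/s = 0.2000 m/s

at the boundary: (1/8)·v² + (9/20)·v + (-19/200) = 0
  disc = (9/20)² − 4·(1/8)·(-19/200) = 1/4 ; √disc = 1/2
  v_R = (−(9/20) + 1/2) / (2·(1/8)) = 1/5 m/s
check:
T_s = v_R/a_R = (1/5)/4 = 0.0500 s
robot covers v_R·T_r = 0.2000·0.3000 = 0.0600 m before braking
robot covers 0.2000·0.0500 − ½·4.0000·0.0500² = 0.0050 m while stopping
person approaches 0.6000·(0.3000+0.0500) = 0.2100 m
C+Z_d+Z_r = 0.0000+0.1000+0.0050 = 0.1050 m
sum ≈ 0.0600+0.0050+0.2100+0.1050 ≈ 0.3800 m = S ✓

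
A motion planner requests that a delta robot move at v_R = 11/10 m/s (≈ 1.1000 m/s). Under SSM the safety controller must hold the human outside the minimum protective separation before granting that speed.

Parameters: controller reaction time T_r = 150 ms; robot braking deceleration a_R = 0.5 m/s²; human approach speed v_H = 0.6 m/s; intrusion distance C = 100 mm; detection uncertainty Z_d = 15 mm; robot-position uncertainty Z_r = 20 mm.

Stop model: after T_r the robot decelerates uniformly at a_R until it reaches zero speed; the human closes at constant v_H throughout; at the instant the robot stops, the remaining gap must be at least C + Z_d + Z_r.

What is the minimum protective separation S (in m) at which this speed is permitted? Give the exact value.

S_min = 73/25 m = 2.9200 m

T_s = v_R/a_R = (11/10)/(1/2) = 2.2000 s
robot in T_r: 1.1000·0.1500 = 0.1650 m
braking distance = 1.1000²/(2·0.5000) = 1.2100 m
human over T_r+T_s: 0.6000·(0.1500+2.2000) = 1.4100 m
C+Z_d+Z_r = 0.1000+0.0150+0.0200 = 0.1350 m
S_min ≈ 0.1650+1.2100+1.4100+0.1350  ⇒  S_min = 73/25 m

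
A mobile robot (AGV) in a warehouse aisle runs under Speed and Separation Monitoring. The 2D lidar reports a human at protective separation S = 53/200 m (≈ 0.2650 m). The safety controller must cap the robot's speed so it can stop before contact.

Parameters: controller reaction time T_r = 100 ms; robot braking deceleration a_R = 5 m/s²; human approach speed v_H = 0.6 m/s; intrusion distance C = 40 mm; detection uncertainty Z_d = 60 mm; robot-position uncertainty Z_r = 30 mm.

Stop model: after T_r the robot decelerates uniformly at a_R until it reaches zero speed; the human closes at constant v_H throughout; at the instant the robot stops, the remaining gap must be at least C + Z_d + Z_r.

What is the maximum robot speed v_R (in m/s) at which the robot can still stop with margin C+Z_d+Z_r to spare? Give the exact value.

at the boundary: (1/10)·v² + (11/50)·v + (-3/40) = 0
  disc = (11/50)² − 4·(1/10)·(-3/40) = 49/625 ; √disc = 7/25
  v_R = (−(11/50) + 7/25) / (2·(1/10)) = 3/10 m/s
check:
T_s = v_R/a_R = (3/10)/5 = 0.0600 s
reaction-phase robot travel = 0.3000·0.1000 = 0.0300 m
braking distance = 0.3000²/(2·5.0000) = 0.0090 m
human closes 0.6000·0.1600 = 0.0960 m
residual clearance needed = 0.0400+0.0600+0.0300 = 0.1300 m
sum ≈ 0.0300+0.0090+0.0960+0.1300 ≈ 0.2650 m = S ✓

v_R_max = 3/10 m/s = 0.3000 m/s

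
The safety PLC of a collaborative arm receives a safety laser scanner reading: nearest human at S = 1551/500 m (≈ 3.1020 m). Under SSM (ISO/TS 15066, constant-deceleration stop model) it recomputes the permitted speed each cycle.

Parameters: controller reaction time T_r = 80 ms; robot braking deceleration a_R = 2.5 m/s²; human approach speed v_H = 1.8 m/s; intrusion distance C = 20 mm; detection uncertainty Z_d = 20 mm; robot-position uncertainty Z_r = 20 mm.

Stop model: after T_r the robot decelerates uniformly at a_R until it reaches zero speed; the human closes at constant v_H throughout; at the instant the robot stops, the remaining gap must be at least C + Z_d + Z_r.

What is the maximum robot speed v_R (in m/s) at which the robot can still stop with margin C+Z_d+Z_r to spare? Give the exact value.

at the boundary: (1/5)·v² + (4/5)·v + (-1449/500) = 0
  disc = (4/5)² − 4·(1/5)·(-1449/500) = 1849/625 ; √disc = 43/25
  v_R = (−(4/5) + 43/25) / (2·(1/5)) = 23/10 m/s
check:
braking lasts T_s = (23/10)/(5/2) = 0.9200 s
robot covers v_R·T_r = 2.3000·0.0800 = 0.1840 m before braking
robot under decel: 2.3000²/(2·2.5000) = 1.0580 m
person approaches 1.8000·(0.0800+0.9200) = 1.8000 m
C+Z_d+Z_r = 0.0200+0.0200+0.0200 = 0.0600 m
sum ≈ 0.1840+1.0580+1.8000+0.0600 ≈ 3.1020 m = S ✓

v_R_max = 23/10 m/s = 2.3000 m/s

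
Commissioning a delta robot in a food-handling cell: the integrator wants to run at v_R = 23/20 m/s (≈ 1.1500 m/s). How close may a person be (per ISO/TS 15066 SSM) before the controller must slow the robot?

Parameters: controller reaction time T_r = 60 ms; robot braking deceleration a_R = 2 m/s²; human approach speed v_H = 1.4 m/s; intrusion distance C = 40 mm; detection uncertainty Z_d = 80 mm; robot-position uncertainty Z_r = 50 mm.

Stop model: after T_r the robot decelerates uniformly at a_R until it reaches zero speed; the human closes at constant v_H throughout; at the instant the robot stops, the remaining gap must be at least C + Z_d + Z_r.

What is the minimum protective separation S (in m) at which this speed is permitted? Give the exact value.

S_min = 11669/8000 m = 1.4586 m

braking lasts T_s = (23/20)/2 = 0.5750 s
robot in T_r: 1.1500·0.0600 = 0.0690 m
braking distance = 1.1500²/(2·2.0000) = 0.3306 m
human closes 1.4000·0.6350 = 0.8890 m
residual clearance needed = 0.0400+0.0800+0.0500 = 0.1700 m
S_min ≈ 0.0690+0.3306+0.8890+0.1700  ⇒  S_min = 11669/8000 m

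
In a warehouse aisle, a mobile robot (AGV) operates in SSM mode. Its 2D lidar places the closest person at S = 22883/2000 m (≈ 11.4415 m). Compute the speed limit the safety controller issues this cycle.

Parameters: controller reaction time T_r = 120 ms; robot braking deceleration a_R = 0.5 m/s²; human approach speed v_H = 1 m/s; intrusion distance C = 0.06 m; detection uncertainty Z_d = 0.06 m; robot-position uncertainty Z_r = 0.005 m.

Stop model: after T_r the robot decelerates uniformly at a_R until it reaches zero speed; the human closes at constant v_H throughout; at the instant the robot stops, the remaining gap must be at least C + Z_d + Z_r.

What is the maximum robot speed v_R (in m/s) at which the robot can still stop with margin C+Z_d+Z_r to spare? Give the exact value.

v_R_max = 49/20 m/s = 2.4500 m/s

at the boundary: (1)·v² + (53/25)·v + (-22393/2000) = 0
  disc = (53/25)² − 4·(1)·(-22393/2000) = 123201/2500 ; √disc = 351/50
  v_R = (−(53/25) + 351/50) / (2·(1)) = 49/20 m/s
check:
braking lasts T_s = (49/20)/(1/2) = 4.9000 s
robot covers v_R·T_r = 2.4500·0.1200 = 0.2940 m before braking
robot under decel: 2.4500²/(2·0.5000) = 6.0025 m
human closes 1.0000·5.0200 = 5.0200 m
margins: 0.0600+0.0600+0.0050 = 0.1250 m
sum ≈ 0.2940+6.0025+5.0200+0.1250 ≈ 11.4415 m = S ✓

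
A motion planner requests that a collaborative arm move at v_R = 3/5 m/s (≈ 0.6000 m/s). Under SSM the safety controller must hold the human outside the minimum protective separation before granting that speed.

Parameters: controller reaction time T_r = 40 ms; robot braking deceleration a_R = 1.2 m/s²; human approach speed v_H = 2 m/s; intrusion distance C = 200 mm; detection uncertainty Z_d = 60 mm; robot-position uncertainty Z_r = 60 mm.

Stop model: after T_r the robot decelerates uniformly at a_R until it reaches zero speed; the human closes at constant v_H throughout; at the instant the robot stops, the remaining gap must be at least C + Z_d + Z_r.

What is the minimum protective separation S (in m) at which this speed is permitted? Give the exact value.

S_min = 787/500 m = 1.5740 m

T_s = v_R/a_R = (3/5)/(6/5) = 0.5000 s
reaction-phase robot travel = 0.6000·0.0400 = 0.0240 m
robot under decel: 0.6000²/(2·1.2000) = 0.1500 m
human over T_r+T_s: 2.0000·(0.0400+0.5000) = 1.0800 m
residual clearance needed = 0.2000+0.0600+0.0600 = 0.3200 m
S_min ≈ 0.0240+0.1500+1.0800+0.3200  ⇒  S_min = 787/500 m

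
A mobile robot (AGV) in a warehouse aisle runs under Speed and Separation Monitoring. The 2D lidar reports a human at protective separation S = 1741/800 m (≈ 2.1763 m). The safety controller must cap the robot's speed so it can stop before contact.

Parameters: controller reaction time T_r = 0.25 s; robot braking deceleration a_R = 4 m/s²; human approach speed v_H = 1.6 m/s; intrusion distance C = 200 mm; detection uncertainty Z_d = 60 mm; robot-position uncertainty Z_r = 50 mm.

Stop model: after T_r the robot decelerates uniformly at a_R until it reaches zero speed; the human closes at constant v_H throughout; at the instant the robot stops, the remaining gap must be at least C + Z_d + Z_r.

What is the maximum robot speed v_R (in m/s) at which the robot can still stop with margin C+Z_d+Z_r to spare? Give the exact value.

at the boundary: (1/8)·v² + (13/20)·v + (-1173/800) = 0
  disc = (13/20)² − 4·(1/8)·(-1173/800) = 1849/1600 ; √disc = 43/40
  v_R = (−(13/20) + 43/40) / (2·(1/8)) = 17/10 m/s
check:
braking lasts T_s = (17/10)/4 = 0.4250 s
robot in T_r: 1.7000·0.2500 = 0.4250 m
braking distance = 1.7000²/(2·4.0000) = 0.3613 m
human closes 1.6000·0.6750 = 1.0800 m
C+Z_d+Z_r = 0.2000+0.0600+0.0500 = 0.3100 m
sum ≈ 0.4250+0.3613+1.0800+0.3100 ≈ 2.1763 m = S ✓

v_R_max = 17/10 m/s = 1.7000 m/s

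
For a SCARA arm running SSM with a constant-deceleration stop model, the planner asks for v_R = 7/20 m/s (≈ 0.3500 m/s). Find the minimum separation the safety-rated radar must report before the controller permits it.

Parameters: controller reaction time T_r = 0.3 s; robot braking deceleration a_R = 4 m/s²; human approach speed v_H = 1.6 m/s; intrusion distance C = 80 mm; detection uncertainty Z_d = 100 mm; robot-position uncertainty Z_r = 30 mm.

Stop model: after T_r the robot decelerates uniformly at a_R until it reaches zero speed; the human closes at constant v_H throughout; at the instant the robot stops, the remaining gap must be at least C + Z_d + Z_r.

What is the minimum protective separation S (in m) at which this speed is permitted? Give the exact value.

T_s = v_R/a_R = (7/20)/4 = 0.0875 s
reaction-phase robot travel = 0.3500·0.3000 = 0.1050 m
braking distance = 0.3500²/(2·4.0000) = 0.0153 m
person approaches 1.6000·(0.3000+0.0875) = 0.6200 m
C+Z_d+Z_r = 0.0800+0.1000+0.0300 = 0.2100 m
S_min ≈ 0.1050+0.0153+0.6200+0.2100  ⇒  S_min = 3041/3200 m

S_min = 3041/3200 m = 0.9503 m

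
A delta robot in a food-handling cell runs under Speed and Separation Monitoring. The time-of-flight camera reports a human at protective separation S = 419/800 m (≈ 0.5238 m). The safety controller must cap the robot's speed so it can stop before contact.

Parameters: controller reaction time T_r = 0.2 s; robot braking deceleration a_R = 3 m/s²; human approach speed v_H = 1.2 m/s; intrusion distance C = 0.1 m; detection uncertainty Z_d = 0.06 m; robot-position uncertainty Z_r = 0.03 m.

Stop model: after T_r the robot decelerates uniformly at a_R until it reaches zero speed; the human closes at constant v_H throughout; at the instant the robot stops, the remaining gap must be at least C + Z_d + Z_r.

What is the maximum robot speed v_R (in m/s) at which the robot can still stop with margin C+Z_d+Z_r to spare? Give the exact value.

v_R_max = 3/20 m/s = 0.1500 m/s

quadratic (1/6)·v² + (3/5)·v + (-3/32) = 0
  disc = (3/5)² − 4·(1/6)·(-3/32) = 169/400 ; √disc = 13/20
  v_R = (−(3/5) + 13/20) / (2·(1/6)) = 3/20 m/s
check:
T_s = v_R/a_R = (3/20)/3 = 0.0500 s
robot in T_r: 0.1500·0.2000 = 0.0300 m
robot under decel: 0.1500²/(2·3.0000) = 0.0037 m
person approaches 1.2000·(0.2000+0.0500) = 0.3000 m
margins: 0.1000+0.0600+0.0300 = 0.1900 m
sum ≈ 0.0300+0.0037+0.3000+0.1900 ≈ 0.5238 m = S ✓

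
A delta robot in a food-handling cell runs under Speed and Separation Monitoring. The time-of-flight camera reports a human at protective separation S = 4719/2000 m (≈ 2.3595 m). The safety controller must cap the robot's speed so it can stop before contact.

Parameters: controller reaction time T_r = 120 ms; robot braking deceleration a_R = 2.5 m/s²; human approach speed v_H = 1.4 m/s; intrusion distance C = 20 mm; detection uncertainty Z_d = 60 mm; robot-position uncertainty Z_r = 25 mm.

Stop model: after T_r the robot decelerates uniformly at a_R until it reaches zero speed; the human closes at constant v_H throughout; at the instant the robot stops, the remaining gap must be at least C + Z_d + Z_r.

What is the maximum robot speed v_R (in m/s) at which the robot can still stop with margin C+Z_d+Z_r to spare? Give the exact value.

v_R_max = 39/20 m/s = 1.9500 m/s

quadratic (1/5)·v² + (17/25)·v + (-4173/2000) = 0
  disc = (17/25)² − 4·(1/5)·(-4173/2000) = 5329/2500 ; √disc = 73/50
  v_R = (−(17/25) + 73/50) / (2·(1/5)) = 39/20 m/s
check:
T_s = v_R/a_R = (39/20)/(5/2) = 0.7800 s
robot covers v_R·T_r = 1.9500·0.1200 = 0.2340 m before braking
robot covers 1.9500·0.7800 − ½·2.5000·0.7800² = 0.7605 m while stopping
human over T_r+T_s: 1.4000·(0.1200+0.7800) = 1.2600 m
C+Z_d+Z_r = 0.0200+0.0600+0.0250 = 0.1050 m
sum ≈ 0.2340+0.7605+1.2600+0.1050 ≈ 2.3595 m = S ✓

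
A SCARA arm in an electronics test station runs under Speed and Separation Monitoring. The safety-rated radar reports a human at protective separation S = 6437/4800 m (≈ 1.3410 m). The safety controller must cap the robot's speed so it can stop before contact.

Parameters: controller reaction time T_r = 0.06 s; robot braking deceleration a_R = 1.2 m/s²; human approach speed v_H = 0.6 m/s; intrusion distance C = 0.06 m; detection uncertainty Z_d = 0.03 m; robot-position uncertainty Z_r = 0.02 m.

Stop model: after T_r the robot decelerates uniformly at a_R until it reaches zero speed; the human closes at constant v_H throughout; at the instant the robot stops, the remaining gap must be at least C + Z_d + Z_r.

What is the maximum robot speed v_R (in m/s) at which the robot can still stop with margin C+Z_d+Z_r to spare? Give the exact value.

v_R_max = 23/20 m/s = 1.1500 m/s

at the boundary: (5/12)·v² + (14/25)·v + (-28681/24000) = 0
  disc = (14/25)² − 4·(5/12)·(-28681/24000) = 829921/360000 ; √disc = 911/600
  v_R = (−(14/25) + 911/600) / (2·(5/12)) = 23/20 m/s
check:
T_s = v_R/a_R = (23/20)/(6/5) = 0.9583 s
reaction-phase robot travel = 1.1500·0.0600 = 0.0690 m
robot covers 1.1500·0.9583 − ½·1.2000·0.9583² = 0.5510 m while stopping
person approaches 0.6000·(0.0600+0.9583) = 0.6110 m
margins: 0.0600+0.0300+0.0200 = 0.1100 m
sum ≈ 0.0690+0.5510+0.6110+0.1100 ≈ 1.3410 m = S ✓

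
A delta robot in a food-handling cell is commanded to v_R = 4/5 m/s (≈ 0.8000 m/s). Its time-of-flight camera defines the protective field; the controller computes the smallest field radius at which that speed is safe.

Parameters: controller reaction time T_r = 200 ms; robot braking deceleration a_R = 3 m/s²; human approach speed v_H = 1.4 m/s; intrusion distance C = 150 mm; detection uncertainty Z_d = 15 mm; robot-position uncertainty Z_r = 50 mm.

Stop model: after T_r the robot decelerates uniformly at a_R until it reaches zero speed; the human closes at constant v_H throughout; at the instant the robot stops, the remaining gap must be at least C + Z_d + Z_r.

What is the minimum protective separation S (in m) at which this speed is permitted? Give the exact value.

S_min = 227/200 m = 1.1350 m

T_s = v_R/a_R = (4/5)/3 = 0.2667 s
robot covers v_R·T_r = 0.8000·0.2000 = 0.1600 m before braking
robot covers 0.8000·0.2667 − ½·3.0000·0.2667² = 0.1067 m while stopping
person approaches 1.4000·(0.2000+0.2667) = 0.6533 m
C+Z_d+Z_r = 0.1500+0.0150+0.0500 = 0.2150 m
S_min ≈ 0.1600+0.1067+0.6533+0.2150  ⇒  S_min = 227/200 m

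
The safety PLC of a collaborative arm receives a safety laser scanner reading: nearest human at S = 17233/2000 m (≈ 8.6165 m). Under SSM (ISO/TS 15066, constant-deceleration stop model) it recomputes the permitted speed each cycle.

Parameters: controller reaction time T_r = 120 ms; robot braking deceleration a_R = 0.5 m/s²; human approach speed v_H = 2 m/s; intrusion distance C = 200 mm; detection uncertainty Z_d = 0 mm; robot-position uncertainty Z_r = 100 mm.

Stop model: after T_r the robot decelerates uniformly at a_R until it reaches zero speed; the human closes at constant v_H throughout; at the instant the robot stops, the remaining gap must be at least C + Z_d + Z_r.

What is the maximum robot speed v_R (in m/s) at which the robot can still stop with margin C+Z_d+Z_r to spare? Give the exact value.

quadratic (1)·v² + (103/25)·v + (-16153/2000) = 0
  disc = (103/25)² − 4·(1)·(-16153/2000) = 123201/2500 ; √disc = 351/50
  v_R = (−(103/25) + 351/50) / (2·(1)) = 29/20 m/s
check:
stop time T_s = (29/20)/(1/2) = 2.9000 s
reaction-phase robot travel = 1.4500·0.1200 = 0.1740 m
braking distance = 1.4500²/(2·0.5000) = 2.1025 m
person approaches 2.0000·(0.1200+2.9000) = 6.0400 m
residual clearance needed = 0.2000+0.0000+0.1000 = 0.3000 m
sum ≈ 0.1740+2.1025+6.0400+0.3000 ≈ 8.6165 m = S ✓

v_R_max = 29/20 m/s = 1.4500 m/s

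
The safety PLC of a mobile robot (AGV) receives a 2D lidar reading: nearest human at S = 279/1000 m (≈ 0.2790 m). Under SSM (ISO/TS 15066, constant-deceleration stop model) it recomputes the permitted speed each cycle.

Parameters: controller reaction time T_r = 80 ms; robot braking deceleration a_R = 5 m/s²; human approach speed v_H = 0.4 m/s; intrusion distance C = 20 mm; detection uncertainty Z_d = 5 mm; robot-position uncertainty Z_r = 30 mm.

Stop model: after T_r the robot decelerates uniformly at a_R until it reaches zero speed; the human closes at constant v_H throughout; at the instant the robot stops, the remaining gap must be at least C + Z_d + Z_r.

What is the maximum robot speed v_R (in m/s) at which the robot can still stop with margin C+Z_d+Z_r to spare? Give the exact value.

v_R_max = 4/5 m/s = 0.8000 m/s

at the boundary: (1/10)·v² + (4/25)·v + (-24/125) = 0
  disc = (4/25)² − 4·(1/10)·(-24/125) = 64/625 ; √disc = 8/25
  v_R = (−(4/25) + 8/25) / (2·(1/10)) = 4/5 m/s
check:
braking lasts T_s = (4/5)/5 = 0.1600 s
robot covers v_R·T_r = 0.8000·0.0800 = 0.0640 m before braking
robot under decel: 0.8000²/(2·5.0000) = 0.0640 m
person approaches 0.4000·(0.0800+0.1600) = 0.0960 m
margins: 0.0200+0.0050+0.0300 = 0.0550 m
sum ≈ 0.0640+0.0640+0.0960+0.0550 ≈ 0.2790 m = S ✓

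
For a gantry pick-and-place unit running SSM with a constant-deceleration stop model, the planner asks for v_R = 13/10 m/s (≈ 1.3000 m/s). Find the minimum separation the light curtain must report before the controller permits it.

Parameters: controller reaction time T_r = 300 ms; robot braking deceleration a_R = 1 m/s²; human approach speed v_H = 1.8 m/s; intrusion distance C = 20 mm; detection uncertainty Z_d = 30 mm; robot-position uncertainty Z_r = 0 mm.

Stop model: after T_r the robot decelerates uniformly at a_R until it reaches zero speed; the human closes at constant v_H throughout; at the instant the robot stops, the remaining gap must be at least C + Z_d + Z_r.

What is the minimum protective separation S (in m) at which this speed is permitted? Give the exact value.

stop time T_s = (13/10)/1 = 1.3000 s
robot in T_r: 1.3000·0.3000 = 0.3900 m
braking distance = 1.3000²/(2·1.0000) = 0.8450 m
person approaches 1.8000·(0.3000+1.3000) = 2.8800 m
margins: 0.0200+0.0300+0.0000 = 0.0500 m
S_min ≈ 0.3900+0.8450+2.8800+0.0500  ⇒  S_min = 833/200 m

S_min = 833/200 m = 4.1650 m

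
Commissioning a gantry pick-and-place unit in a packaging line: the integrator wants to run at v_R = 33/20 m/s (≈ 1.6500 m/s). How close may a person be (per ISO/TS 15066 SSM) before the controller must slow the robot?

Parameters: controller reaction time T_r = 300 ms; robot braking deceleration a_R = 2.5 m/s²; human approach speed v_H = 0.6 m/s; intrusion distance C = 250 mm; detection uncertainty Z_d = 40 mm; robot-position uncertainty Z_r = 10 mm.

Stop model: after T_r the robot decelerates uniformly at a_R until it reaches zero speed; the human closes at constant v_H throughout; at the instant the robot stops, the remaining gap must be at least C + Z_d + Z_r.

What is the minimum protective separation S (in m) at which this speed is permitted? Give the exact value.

S_min = 3831/2000 m = 1.9155 m

T_s = v_R/a_R = (33/20)/(5/2) = 0.6600 s
reaction-phase robot travel = 1.6500·0.3000 = 0.4950 m
braking distance = 1.6500²/(2·2.5000) = 0.5445 m
person approaches 0.6000·(0.3000+0.6600) = 0.5760 m
margins: 0.2500+0.0400+0.0100 = 0.3000 m
S_min ≈ 0.4950+0.5445+0.5760+0.3000  ⇒  S_min = 3831/2000 m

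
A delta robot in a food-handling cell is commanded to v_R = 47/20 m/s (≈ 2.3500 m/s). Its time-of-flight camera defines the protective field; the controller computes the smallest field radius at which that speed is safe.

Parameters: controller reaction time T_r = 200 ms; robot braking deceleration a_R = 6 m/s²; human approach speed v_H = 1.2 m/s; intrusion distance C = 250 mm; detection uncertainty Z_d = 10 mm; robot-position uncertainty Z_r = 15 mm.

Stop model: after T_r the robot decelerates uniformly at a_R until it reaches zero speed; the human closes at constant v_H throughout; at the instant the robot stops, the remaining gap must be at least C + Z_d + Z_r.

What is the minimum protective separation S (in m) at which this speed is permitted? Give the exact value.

stop time T_s = (47/20)/6 = 0.3917 s
robot covers v_R·T_r = 2.3500·0.2000 = 0.4700 m before braking
braking distance = 2.3500²/(2·6.0000) = 0.4602 m
human over T_r+T_s: 1.2000·(0.2000+0.3917) = 0.7100 m
margins: 0.2500+0.0100+0.0150 = 0.2750 m
S_min ≈ 0.4700+0.4602+0.7100+0.2750  ⇒  S_min = 9193/4800 m

S_min = 9193/4800 m = 1.9152 m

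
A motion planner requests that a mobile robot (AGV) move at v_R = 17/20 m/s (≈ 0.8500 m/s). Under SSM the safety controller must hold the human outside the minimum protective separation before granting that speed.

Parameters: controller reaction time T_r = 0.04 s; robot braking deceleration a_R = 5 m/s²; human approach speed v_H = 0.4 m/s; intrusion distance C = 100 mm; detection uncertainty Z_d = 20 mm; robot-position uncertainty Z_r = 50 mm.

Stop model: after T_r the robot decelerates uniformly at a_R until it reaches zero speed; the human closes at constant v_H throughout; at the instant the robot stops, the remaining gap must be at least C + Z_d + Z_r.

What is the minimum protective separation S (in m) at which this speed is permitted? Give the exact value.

T_s = v_R/a_R = (17/20)/5 = 0.1700 s
robot covers v_R·T_r = 0.8500·0.0400 = 0.0340 m before braking
braking distance = 0.8500²/(2·5.0000) = 0.0722 m
human closes 0.4000·0.2100 = 0.0840 m
margins: 0.1000+0.0200+0.0500 = 0.1700 m
S_min ≈ 0.0340+0.0722+0.0840+0.1700  ⇒  S_min = 1441/4000 m

S_min = 1441/4000 m = 0.3603 m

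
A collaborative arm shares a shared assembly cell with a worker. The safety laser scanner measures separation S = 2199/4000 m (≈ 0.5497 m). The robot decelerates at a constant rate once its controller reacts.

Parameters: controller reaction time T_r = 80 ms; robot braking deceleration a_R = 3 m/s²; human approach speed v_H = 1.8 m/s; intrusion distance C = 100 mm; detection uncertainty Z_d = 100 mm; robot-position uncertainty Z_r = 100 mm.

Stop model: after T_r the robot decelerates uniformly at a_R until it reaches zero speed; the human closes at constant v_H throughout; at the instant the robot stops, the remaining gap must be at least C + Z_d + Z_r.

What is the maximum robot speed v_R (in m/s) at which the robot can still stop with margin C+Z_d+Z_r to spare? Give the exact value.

collect terms ⇒ (1/6)·v_R² + (17/25)·v_R + (-423/4000) = 0
  disc = (17/25)² − 4·(1/6)·(-423/4000) = 5329/10000 ; √disc = 73/100
  v_R = (−(17/25) + 73/100) / (2·(1/6)) = 3/20 m/s
check:
stop time T_s = (3/20)/3 = 0.0500 s
reaction-phase robot travel = 0.1500·0.0800 = 0.0120 m
robot under decel: 0.1500²/(2·3.0000) = 0.0037 m
human over T_r+T_s: 1.8000·(0.0800+0.0500) = 0.2340 m
residual clearance needed = 0.1000+0.1000+0.1000 = 0.3000 m
sum ≈ 0.0120+0.0037+0.2340+0.3000 ≈ 0.5497 m = S ✓

v_R_max = 3/20 m/s = 0.1500 m/s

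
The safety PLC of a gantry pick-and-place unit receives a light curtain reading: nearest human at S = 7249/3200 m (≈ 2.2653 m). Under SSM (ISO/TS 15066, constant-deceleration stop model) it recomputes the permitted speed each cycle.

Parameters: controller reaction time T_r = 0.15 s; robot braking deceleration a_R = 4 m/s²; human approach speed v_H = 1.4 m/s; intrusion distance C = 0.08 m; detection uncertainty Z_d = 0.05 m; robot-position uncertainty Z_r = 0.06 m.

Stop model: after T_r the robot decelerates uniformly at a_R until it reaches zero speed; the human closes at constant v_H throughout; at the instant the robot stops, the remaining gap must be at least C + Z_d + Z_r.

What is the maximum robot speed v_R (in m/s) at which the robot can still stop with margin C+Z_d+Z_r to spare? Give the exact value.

quadratic (1/8)·v² + (1/2)·v + (-5969/3200) = 0
  disc = (1/2)² − 4·(1/8)·(-5969/3200) = 7569/6400 ; √disc = 87/80
  v_R = (−(1/2) + 87/80) / (2·(1/8)) = 47/20 m/s
check:
stop time T_s = (47/20)/4 = 0.5875 s
robot covers v_R·T_r = 2.3500·0.1500 = 0.3525 m before braking
braking distance = 2.3500²/(2·4.0000) = 0.6903 m
human over T_r+T_s: 1.4000·(0.1500+0.5875) = 1.0325 m
C+Z_d+Z_r = 0.0800+0.0500+0.0600 = 0.1900 m
sum ≈ 0.3525+0.6903+1.0325+0.1900 ≈ 2.2653 m = S ✓

v_R_max = 47/20 m/s = 2.3500 m/s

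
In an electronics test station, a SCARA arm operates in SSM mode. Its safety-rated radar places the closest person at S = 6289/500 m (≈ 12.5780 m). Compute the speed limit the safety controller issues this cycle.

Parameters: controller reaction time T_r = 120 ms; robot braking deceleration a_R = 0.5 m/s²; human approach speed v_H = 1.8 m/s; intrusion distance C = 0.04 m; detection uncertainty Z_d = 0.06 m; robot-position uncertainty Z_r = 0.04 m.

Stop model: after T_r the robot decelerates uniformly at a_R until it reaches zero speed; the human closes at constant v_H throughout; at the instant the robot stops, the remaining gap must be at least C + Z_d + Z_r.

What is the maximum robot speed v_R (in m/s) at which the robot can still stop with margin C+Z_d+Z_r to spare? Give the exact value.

collect terms ⇒ (1)·v_R² + (93/25)·v_R + (-6111/500) = 0
  disc = (93/25)² − 4·(1)·(-6111/500) = 39204/625 ; √disc = 198/25
  v_R = (−(93/25) + 198/25) / (2·(1)) = 21/10 m/s
check:
T_s = v_R/a_R = (21/10)/(1/2) = 4.2000 s
robot covers v_R·T_r = 2.1000·0.1200 = 0.2520 m before braking
braking distance = 2.1000²/(2·0.5000) = 4.4100 m
human closes 1.8000·4.3200 = 7.7760 m
C+Z_d+Z_r = 0.0400+0.0600+0.0400 = 0.1400 m
sum ≈ 0.2520+4.4100+7.7760+0.1400 ≈ 12.5780 m = S ✓

v_R_max = 21/10 m/s = 2.1000 m/s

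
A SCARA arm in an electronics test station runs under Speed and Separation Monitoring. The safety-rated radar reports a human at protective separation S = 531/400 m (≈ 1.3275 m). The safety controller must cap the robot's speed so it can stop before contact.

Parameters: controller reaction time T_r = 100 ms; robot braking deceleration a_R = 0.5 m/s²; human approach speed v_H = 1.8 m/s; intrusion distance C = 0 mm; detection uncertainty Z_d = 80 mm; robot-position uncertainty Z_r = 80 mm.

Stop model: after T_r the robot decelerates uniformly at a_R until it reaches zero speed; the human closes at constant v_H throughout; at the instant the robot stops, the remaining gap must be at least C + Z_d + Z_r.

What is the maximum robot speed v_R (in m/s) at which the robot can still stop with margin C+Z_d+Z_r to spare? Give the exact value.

quadratic (1)·v² + (37/10)·v + (-79/80) = 0
  disc = (37/10)² − 4·(1)·(-79/80) = 441/25 ; √disc = 21/5
  v_R = (−(37/10) + 21/5) / (2·(1)) = 1/4 m/s
check:
T_s = v_R/a_R = (1/4)/(1/2) = 0.5000 s
robot covers v_R·T_r = 0.2500·0.1000 = 0.0250 m before braking
braking distance = 0.2500²/(2·0.5000) = 0.0625 m
human over T_r+T_s: 1.8000·(0.1000+0.5000) = 1.0800 m
residual clearance needed = 0.0000+0.0800+0.0800 = 0.1600 m
sum ≈ 0.0250+0.0625+1.0800+0.1600 ≈ 1.3275 m = S ✓

v_R_max = 1/4 m/s = 0.2500 m/s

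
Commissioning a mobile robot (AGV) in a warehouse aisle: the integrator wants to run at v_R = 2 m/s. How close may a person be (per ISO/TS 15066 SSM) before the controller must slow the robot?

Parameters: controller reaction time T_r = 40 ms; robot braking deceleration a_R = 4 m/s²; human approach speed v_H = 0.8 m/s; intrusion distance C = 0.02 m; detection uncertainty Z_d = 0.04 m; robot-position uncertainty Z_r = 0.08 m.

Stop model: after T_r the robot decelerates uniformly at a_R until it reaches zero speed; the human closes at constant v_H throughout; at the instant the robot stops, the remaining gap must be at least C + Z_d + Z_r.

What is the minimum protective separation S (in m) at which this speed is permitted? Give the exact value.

T_s = v_R/a_R = 2/4 = 0.5000 s
robot covers v_R·T_r = 2.0000·0.0400 = 0.0800 m before braking
braking distance = 2.0000²/(2·4.0000) = 0.5000 m
person approaches 0.8000·(0.0400+0.5000) = 0.4320 m
margins: 0.0200+0.0400+0.0800 = 0.1400 m
S_min ≈ 0.0800+0.5000+0.4320+0.1400  ⇒  S_min = 144/125 m

S_min = 144/125 m = 1.1520 m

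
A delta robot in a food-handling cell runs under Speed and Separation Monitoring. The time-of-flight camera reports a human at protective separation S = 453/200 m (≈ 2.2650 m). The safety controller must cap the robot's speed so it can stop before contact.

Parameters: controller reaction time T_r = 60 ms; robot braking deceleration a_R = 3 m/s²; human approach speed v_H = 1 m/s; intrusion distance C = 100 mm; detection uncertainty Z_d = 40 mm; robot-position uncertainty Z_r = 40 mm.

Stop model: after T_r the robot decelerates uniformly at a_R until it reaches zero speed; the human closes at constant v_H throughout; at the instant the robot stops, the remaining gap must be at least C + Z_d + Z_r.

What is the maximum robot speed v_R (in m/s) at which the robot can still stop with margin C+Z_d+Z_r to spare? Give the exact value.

collect terms ⇒ (1/6)·v_R² + (59/150)·v_R + (-81/40) = 0
  disc = (59/150)² − 4·(1/6)·(-81/40) = 8464/5625 ; √disc = 92/75
  v_R = (−(59/150) + 92/75) / (2·(1/6)) = 5/2 m/s
check:
braking lasts T_s = (5/2)/3 = 0.8333 s
robot covers v_R·T_r = 2.5000·0.0600 = 0.1500 m before braking
robot under decel: 2.5000²/(2·3.0000) = 1.0417 m
person approaches 1.0000·(0.0600+0.8333) = 0.8933 m
C+Z_d+Z_r = 0.1000+0.0400+0.0400 = 0.1800 m
sum ≈ 0.1500+1.0417+0.8933+0.1800 ≈ 2.2650 m = S ✓

v_R_max = 5/2 m/s = 2.5000 m/s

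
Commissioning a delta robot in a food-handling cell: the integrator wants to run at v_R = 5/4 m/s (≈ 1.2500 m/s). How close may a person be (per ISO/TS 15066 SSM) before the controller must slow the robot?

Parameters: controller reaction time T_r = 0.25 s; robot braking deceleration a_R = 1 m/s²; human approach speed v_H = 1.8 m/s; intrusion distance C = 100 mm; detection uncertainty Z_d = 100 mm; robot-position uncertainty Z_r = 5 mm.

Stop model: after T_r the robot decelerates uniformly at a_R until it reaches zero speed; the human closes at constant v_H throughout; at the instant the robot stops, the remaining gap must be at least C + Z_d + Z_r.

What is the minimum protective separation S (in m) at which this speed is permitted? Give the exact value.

S_min = 3199/800 m = 3.9987 m

stop time T_s = (5/4)/1 = 1.2500 s
robot in T_r: 1.2500·0.2500 = 0.3125 m
robot covers 1.2500·1.2500 − ½·1.0000·1.2500² = 0.7812 m while stopping
person approaches 1.8000·(0.2500+1.2500) = 2.7000 m
residual clearance needed = 0.1000+0.1000+0.0050 = 0.2050 m
S_min ≈ 0.3125+0.7812+2.7000+0.2050  ⇒  S_min = 3199/800 m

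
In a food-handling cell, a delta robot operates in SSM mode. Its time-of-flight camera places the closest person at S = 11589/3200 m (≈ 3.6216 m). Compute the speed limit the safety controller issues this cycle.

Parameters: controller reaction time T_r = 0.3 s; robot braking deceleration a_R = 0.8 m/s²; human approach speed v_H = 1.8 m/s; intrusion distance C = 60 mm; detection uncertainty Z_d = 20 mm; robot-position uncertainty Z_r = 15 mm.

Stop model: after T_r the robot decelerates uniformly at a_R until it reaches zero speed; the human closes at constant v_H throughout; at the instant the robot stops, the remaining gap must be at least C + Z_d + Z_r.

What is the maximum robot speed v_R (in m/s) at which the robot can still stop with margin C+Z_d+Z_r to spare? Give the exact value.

quadratic (5/8)·v² + (51/20)·v + (-9557/3200) = 0
  disc = (51/20)² − 4·(5/8)·(-9557/3200) = 89401/6400 ; √disc = 299/80
  v_R = (−(51/20) + 299/80) / (2·(5/8)) = 19/20 m/s
check:
braking lasts T_s = (19/20)/(4/5) = 1.1875 s
robot in T_r: 0.9500·0.3000 = 0.2850 m
robot under decel: 0.9500²/(2·0.8000) = 0.5641 m
human closes 1.8000·1.4875 = 2.6775 m
margins: 0.0600+0.0200+0.0150 = 0.0950 m
sum ≈ 0.2850+0.5641+2.6775+0.0950 ≈ 3.6216 m = S ✓

v_R_max = 19/20 m/s = 0.9500 m/s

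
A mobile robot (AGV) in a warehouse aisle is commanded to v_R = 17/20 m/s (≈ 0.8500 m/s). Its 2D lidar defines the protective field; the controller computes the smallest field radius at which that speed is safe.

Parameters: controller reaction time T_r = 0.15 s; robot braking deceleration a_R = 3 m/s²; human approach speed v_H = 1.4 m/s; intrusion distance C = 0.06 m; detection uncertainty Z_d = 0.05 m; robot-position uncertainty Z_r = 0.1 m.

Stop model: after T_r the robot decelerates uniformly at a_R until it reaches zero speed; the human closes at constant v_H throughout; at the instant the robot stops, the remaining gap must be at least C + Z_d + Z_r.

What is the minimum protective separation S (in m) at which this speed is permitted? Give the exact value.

braking lasts T_s = (17/20)/3 = 0.2833 s
reaction-phase robot travel = 0.8500·0.1500 = 0.1275 m
braking distance = 0.8500²/(2·3.0000) = 0.1204 m
human over T_r+T_s: 1.4000·(0.1500+0.2833) = 0.6067 m
C+Z_d+Z_r = 0.0600+0.0500+0.1000 = 0.2100 m
S_min ≈ 0.1275+0.1204+0.6067+0.2100  ⇒  S_min = 511/480 m

S_min = 511/480 m = 1.0646 m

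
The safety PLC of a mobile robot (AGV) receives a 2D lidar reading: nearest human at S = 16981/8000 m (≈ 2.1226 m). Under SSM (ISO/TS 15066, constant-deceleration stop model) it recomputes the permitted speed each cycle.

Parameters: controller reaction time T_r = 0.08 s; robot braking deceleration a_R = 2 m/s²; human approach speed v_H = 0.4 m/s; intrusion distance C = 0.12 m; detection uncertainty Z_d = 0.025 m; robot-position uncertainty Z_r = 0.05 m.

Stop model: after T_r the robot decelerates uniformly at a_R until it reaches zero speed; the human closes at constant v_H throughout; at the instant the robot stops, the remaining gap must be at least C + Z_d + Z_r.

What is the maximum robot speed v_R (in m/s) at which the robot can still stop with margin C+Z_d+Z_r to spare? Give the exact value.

at the boundary: (1/4)·v² + (7/25)·v + (-3033/1600) = 0
  disc = (7/25)² − 4·(1/4)·(-3033/1600) = 78961/40000 ; √disc = 281/200
  v_R = (−(7/25) + 281/200) / (2·(1/4)) = 9/4 m/s
check:
stop time T_s = (9/4)/2 = 1.1250 s
robot in T_r: 2.2500·0.0800 = 0.1800 m
braking distance = 2.2500²/(2·2.0000) = 1.2656 m
person approaches 0.4000·(0.0800+1.1250) = 0.4820 m
residual clearance needed = 0.1200+0.0250+0.0500 = 0.1950 m
sum ≈ 0.1800+1.2656+0.4820+0.1950 ≈ 2.1226 m = S ✓

v_R_max = 9/4 m/s = 2.2500 m/s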